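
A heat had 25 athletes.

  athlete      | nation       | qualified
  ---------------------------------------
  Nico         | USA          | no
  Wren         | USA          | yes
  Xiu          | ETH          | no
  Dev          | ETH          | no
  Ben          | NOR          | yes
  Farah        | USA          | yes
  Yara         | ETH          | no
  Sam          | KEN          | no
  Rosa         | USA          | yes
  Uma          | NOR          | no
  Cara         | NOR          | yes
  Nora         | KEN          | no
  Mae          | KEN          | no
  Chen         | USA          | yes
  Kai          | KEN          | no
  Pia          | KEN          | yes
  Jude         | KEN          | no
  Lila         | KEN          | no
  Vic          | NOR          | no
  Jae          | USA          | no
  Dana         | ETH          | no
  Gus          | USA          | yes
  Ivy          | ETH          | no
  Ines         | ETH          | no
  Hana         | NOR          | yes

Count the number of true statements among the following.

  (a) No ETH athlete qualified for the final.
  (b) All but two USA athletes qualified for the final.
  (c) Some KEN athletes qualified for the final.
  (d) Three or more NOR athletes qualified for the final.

4

(a) ETH: |A| = 6, |A ∩ B| = 0; needs A ∩ B = ∅ (|A ∩ B| = 0) — true.
(b) USA: |A| = 7, |A ∩ B| = 5; needs |A ∖ B| = 2 — true.
(c) KEN: |A| = 7, |A ∩ B| = 1; needs A ∩ B ≠ ∅ (|A ∩ B| ≥ 1) — true.
(d) NOR: |A| = 5, |A ∩ B| = 3; needs |A ∩ B| ≥ 3 — true.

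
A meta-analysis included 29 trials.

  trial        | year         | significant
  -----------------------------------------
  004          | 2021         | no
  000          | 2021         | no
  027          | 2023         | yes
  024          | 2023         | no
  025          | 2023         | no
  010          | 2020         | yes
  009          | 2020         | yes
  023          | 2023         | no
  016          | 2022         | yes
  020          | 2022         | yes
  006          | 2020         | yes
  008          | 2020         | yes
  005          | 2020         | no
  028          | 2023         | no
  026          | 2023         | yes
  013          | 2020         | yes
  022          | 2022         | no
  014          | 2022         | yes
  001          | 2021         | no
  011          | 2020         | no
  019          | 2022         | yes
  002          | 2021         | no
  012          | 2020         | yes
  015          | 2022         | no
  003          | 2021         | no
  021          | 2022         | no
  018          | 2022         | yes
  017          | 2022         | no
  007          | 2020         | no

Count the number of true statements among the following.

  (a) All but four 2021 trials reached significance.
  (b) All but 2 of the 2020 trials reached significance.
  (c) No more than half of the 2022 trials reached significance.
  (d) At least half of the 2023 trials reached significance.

(a) 2021: |A| = 5, |A ∩ B| = 0; needs |A ∖ B| = 4 — false.
(b) 2020: |A| = 9, |A ∩ B| = 6; needs |A ∖ B| = 2 — false.
(c) 2022: |A| = 9, |A ∩ B| = 5; needs |A ∩ B| ≤ |A ∖ B| — false.
(d) 2023: |A| = 6, |A ∩ B| = 2; needs |A ∩ B| ≥ |A ∖ B| — false.

0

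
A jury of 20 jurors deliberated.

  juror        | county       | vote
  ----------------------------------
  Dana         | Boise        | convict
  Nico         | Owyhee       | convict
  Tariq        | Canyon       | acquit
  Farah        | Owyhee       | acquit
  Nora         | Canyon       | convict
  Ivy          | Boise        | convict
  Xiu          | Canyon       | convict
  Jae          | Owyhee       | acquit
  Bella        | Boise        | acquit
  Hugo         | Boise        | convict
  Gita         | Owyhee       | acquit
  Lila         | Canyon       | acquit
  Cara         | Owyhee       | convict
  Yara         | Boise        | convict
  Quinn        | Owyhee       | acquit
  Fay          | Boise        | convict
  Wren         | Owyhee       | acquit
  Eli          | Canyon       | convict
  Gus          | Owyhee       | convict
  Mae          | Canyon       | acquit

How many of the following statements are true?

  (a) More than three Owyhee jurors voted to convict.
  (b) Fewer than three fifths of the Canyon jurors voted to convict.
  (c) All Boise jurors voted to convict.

1

(a) Owyhee: |A| = 8, |A ∩ B| = 3; needs |A ∩ B| > 3 — false.
(b) Canyon: |A| = 6, |A ∩ B| = 3; needs |A ∩ B| / |A| < 3/5 — true.
(c) Boise: |A| = 6, |A ∩ B| = 5; needs A ⊆ B, i.e. every element of A is in B (|A ∖ B| = 0) — false.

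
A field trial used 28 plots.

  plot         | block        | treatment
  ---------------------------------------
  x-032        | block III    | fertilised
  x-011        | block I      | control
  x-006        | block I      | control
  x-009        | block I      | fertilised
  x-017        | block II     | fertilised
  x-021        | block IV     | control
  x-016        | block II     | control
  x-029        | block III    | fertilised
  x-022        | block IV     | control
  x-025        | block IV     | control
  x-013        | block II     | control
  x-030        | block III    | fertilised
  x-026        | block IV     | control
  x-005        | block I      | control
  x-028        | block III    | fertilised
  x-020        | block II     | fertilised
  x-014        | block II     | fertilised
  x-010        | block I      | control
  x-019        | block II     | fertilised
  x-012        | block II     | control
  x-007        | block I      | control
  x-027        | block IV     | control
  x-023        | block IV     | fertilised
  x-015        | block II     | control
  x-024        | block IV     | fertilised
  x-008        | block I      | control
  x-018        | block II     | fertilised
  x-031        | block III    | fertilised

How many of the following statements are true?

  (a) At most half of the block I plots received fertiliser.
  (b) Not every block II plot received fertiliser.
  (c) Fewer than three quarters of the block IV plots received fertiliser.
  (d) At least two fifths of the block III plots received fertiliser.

4

(a) block I: |A| = 7, |A ∩ B| = 1; needs |A ∩ B| ≤ |A ∖ B| — true.
(b) block II: |A| = 9, |A ∩ B| = 5; needs A ⊄ B (|A ∖ B| ≥ 1) — true.
(c) block IV: |A| = 7, |A ∩ B| = 2; needs |A ∩ B| / |A| < 3/4 — true.
(d) block III: |A| = 5, |A ∩ B| = 5; needs |A ∩ B| / |A| ≥ 2/5 — true.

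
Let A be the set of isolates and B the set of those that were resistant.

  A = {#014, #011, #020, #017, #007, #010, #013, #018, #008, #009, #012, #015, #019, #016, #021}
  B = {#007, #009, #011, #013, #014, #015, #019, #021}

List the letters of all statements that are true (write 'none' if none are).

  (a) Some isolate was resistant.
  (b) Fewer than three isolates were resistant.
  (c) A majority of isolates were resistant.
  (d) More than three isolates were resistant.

|A| = 15, |A ∩ B| = 8, |A ∖ B| = 7.
(a) A ∩ B ≠ ∅ (|A ∩ B| ≥ 1): holds.
(b) |A ∩ B| < 3: fails.
(c) |A ∩ B| > |A ∖ B|: holds.
(d) |A ∩ B| > 3: holds.

(a), (c), (d)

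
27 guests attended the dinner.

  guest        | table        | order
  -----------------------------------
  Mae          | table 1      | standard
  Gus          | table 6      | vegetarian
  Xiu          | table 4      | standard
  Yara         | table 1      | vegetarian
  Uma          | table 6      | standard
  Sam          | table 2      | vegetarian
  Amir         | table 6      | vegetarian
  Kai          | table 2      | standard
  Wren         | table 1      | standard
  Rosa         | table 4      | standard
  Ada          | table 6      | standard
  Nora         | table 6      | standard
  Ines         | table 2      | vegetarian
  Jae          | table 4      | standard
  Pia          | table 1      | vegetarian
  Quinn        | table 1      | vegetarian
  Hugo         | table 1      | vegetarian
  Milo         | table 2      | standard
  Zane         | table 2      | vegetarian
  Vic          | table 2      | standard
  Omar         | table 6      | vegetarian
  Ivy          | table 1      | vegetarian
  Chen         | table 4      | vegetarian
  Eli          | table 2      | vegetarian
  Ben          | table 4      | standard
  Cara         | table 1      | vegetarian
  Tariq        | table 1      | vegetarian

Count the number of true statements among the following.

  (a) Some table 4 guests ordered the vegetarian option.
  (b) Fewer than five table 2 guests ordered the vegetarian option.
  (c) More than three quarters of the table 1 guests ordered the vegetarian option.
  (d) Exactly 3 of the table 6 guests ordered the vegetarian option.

(a) table 4: |A| = 5, |A ∩ B| = 1; needs A ∩ B ≠ ∅ (|A ∩ B| ≥ 1) — true.
(b) table 2: |A| = 7, |A ∩ B| = 4; needs |A ∩ B| < 5 — true.
(c) table 1: |A| = 9, |A ∩ B| = 7; needs |A ∩ B| / |A| > 3/4 — true.
(d) table 6: |A| = 6, |A ∩ B| = 3; needs |A ∩ B| = 3 — true.

4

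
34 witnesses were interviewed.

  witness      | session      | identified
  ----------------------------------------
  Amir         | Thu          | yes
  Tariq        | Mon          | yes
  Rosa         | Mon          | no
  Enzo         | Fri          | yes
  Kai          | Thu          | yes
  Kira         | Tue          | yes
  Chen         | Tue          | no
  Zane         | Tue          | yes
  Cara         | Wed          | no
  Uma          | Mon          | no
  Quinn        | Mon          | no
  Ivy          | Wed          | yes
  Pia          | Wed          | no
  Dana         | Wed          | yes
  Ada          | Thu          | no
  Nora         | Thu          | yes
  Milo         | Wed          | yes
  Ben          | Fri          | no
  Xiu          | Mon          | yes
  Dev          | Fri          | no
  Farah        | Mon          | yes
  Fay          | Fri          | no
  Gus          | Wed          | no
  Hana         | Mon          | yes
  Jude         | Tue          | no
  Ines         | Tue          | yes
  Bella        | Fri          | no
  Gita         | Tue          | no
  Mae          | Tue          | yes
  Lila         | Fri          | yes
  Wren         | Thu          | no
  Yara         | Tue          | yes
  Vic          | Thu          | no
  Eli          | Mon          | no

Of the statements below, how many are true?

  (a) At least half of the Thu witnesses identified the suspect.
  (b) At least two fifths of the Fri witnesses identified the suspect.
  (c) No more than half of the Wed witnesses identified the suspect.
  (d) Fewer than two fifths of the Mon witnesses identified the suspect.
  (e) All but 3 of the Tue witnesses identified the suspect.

(a) Thu: |A| = 6, |A ∩ B| = 3; needs |A ∩ B| ≥ |A ∖ B| — true.
(b) Fri: |A| = 6, |A ∩ B| = 2; needs |A ∩ B| / |A| ≥ 2/5 — false.
(c) Wed: |A| = 6, |A ∩ B| = 3; needs |A ∩ B| ≤ |A ∖ B| — true.
(d) Mon: |A| = 8, |A ∩ B| = 4; needs |A ∩ B| / |A| < 2/5 — false.
(e) Tue: |A| = 8, |A ∩ B| = 5; needs |A ∖ B| = 3 — true.

3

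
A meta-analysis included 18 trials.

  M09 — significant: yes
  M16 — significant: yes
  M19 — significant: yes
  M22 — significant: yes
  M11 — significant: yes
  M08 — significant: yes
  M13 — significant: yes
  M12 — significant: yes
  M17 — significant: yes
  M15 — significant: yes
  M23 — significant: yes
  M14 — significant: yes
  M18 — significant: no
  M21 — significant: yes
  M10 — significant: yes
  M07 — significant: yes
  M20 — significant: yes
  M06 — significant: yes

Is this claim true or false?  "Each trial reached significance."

False

'Each trial reached significance' holds iff A ⊆ B, i.e. every element of A is in B (|A ∖ B| = 0).
|A| = 18, |A ∩ B| = 17, |A ∖ B| = 1.
So the statement is false.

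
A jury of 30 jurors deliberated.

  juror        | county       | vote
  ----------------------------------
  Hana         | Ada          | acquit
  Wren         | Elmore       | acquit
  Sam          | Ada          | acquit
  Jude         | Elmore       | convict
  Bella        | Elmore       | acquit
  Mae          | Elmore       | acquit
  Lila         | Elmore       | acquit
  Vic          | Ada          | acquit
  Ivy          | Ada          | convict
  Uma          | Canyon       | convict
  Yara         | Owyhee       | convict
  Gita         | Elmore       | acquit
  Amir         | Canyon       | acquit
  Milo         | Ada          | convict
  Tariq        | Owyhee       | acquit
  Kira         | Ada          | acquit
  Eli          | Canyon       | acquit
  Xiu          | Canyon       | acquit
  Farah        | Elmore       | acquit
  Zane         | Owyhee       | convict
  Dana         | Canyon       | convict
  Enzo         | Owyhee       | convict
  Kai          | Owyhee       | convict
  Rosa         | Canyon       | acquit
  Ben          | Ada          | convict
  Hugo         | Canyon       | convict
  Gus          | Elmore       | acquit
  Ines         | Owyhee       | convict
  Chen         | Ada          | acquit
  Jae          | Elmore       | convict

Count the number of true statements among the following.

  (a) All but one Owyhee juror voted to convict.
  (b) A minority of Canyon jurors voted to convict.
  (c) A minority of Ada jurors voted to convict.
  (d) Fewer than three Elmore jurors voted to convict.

4

(a) Owyhee: |A| = 6, |A ∩ B| = 5; needs |A ∖ B| = 1 — true.
(b) Canyon: |A| = 7, |A ∩ B| = 3; needs |A ∩ B| < |A ∖ B| — true.
(c) Ada: |A| = 8, |A ∩ B| = 3; needs |A ∩ B| < |A ∖ B| — true.
(d) Elmore: |A| = 9, |A ∩ B| = 2; needs |A ∩ B| < 3 — true.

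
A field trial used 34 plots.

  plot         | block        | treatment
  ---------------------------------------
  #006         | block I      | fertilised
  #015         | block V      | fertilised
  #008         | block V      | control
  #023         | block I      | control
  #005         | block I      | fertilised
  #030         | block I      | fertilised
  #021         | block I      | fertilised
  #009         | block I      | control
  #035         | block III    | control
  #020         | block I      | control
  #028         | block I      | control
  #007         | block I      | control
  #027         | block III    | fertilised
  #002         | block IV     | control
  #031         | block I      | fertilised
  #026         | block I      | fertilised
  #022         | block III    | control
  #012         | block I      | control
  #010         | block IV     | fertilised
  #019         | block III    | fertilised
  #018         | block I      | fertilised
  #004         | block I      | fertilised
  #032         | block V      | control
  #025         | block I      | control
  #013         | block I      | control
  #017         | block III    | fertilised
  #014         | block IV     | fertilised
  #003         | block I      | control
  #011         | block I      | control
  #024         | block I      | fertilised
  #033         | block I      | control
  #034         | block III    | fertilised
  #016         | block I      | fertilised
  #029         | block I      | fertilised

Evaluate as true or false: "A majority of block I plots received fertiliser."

The determiner here denotes the relation: |A ∩ B| > |A ∖ B|.
|A| = 22, |A ∩ B| = 11, |A ∖ B| = 11.
11 = 11, so the statement is false.

False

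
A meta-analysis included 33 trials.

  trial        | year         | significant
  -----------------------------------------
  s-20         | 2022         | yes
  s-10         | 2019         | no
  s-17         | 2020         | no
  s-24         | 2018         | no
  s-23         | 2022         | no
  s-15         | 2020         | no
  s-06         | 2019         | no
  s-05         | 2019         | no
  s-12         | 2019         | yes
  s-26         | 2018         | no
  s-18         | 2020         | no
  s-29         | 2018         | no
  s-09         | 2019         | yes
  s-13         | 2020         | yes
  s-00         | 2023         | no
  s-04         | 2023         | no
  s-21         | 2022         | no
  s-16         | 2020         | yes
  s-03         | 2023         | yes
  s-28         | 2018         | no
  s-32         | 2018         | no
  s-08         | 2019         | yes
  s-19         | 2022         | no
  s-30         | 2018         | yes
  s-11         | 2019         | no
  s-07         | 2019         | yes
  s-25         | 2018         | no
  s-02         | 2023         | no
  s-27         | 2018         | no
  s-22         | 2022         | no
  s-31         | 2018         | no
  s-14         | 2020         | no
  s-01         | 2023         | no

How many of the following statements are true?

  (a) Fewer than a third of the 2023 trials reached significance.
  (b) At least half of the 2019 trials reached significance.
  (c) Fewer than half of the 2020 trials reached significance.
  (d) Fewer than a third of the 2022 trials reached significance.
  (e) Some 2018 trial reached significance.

(a) 2023: |A| = 5, |A ∩ B| = 1; needs |A ∩ B| / |A| < 1/3 — true.
(b) 2019: |A| = 8, |A ∩ B| = 4; needs |A ∩ B| ≥ |A ∖ B| — true.
(c) 2020: |A| = 6, |A ∩ B| = 2; needs |A ∩ B| < |A ∖ B| — true.
(d) 2022: |A| = 5, |A ∩ B| = 1; needs |A ∩ B| / |A| < 1/3 — true.
(e) 2018: |A| = 9, |A ∩ B| = 1; needs A ∩ B ≠ ∅ (|A ∩ B| ≥ 1) — true.

5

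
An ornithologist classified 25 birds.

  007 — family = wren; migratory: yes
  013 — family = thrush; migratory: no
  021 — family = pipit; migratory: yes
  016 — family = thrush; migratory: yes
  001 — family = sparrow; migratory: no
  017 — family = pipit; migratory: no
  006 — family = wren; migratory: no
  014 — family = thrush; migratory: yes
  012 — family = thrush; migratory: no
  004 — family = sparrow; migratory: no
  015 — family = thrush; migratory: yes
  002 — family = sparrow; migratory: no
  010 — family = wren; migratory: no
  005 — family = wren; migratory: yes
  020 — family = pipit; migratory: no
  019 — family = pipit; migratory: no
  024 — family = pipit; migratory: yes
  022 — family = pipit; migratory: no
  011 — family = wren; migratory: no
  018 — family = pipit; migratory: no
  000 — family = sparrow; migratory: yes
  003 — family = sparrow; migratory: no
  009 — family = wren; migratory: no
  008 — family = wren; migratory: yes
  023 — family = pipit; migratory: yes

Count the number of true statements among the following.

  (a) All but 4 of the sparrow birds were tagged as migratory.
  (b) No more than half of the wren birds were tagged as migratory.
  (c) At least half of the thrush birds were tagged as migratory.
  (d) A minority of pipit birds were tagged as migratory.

(a) sparrow: |A| = 5, |A ∩ B| = 1; needs |A ∖ B| = 4 — true.
(b) wren: |A| = 7, |A ∩ B| = 3; needs |A ∩ B| ≤ |A ∖ B| — true.
(c) thrush: |A| = 5, |A ∩ B| = 3; needs |A ∩ B| ≥ |A ∖ B| — true.
(d) pipit: |A| = 8, |A ∩ B| = 3; needs |A ∩ B| < |A ∖ B| — true.

4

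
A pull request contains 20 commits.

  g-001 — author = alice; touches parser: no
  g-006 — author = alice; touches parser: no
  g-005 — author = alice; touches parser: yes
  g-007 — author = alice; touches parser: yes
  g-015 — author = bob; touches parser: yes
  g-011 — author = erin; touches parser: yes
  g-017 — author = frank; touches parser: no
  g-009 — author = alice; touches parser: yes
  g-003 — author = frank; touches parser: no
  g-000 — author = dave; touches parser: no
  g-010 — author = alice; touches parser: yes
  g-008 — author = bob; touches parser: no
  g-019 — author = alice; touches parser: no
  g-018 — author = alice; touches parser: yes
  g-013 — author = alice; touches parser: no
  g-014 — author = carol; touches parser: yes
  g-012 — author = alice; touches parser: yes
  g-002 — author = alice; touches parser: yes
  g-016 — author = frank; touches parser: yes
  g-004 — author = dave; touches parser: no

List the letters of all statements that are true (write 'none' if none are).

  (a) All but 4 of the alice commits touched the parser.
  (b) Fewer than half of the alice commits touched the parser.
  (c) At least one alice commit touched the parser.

|A| = 11, |A ∩ B| = 7, |A ∖ B| = 4.
(a) |A ∖ B| = 4: holds.
(b) |A ∩ B| < |A ∖ B|: fails.
(c) A ∩ B ≠ ∅ (|A ∩ B| ≥ 1): holds.

(a), (c)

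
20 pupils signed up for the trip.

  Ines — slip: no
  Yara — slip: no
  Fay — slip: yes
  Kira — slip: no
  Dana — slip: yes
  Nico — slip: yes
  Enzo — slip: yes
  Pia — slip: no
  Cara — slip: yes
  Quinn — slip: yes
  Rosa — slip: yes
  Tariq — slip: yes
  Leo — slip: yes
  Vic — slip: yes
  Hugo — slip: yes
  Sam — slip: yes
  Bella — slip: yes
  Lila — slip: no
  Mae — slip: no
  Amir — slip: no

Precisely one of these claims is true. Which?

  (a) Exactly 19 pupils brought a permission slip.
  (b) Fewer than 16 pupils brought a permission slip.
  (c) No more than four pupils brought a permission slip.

|A| = 20, |A ∩ B| = 13, |A ∖ B| = 7.
(a) requires |A ∩ B| = 19: false.
(b) requires |A ∩ B| < 16: true.
(c) requires |A ∩ B| ≤ 4: false.

(b)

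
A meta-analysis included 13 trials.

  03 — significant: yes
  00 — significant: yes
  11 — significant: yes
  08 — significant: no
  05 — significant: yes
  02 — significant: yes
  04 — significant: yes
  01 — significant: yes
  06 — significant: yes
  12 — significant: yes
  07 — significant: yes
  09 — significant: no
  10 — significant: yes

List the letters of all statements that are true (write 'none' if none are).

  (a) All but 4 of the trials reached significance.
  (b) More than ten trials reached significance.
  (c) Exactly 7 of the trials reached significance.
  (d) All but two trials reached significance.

|A| = 13, |A ∩ B| = 11, |A ∖ B| = 2.
(a) |A ∖ B| = 4: fails.
(b) |A ∩ B| > 10: holds.
(c) |A ∩ B| = 7: fails.
(d) |A ∖ B| = 2: holds.

(b), (d)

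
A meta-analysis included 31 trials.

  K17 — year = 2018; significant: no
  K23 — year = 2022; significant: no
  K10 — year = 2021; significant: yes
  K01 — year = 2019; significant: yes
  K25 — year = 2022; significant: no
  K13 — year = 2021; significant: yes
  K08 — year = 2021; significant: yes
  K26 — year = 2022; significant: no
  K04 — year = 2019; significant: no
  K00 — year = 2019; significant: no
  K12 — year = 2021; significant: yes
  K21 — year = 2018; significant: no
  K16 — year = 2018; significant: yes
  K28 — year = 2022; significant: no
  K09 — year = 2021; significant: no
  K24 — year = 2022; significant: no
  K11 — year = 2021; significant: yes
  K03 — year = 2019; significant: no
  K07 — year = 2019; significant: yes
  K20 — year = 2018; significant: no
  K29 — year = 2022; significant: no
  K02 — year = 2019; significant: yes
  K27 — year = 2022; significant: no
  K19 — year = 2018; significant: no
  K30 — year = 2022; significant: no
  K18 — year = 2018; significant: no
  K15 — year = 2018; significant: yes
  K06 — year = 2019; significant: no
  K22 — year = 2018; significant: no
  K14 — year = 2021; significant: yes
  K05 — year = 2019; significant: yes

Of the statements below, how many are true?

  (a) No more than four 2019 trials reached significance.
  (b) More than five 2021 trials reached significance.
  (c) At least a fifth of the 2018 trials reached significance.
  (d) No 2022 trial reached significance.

(a) 2019: |A| = 8, |A ∩ B| = 4; needs |A ∩ B| ≤ 4 — true.
(b) 2021: |A| = 7, |A ∩ B| = 6; needs |A ∩ B| > 5 — true.
(c) 2018: |A| = 8, |A ∩ B| = 2; needs |A ∩ B| / |A| ≥ 1/5 — true.
(d) 2022: |A| = 8, |A ∩ B| = 0; needs A ∩ B = ∅ (|A ∩ B| = 0) — true.

4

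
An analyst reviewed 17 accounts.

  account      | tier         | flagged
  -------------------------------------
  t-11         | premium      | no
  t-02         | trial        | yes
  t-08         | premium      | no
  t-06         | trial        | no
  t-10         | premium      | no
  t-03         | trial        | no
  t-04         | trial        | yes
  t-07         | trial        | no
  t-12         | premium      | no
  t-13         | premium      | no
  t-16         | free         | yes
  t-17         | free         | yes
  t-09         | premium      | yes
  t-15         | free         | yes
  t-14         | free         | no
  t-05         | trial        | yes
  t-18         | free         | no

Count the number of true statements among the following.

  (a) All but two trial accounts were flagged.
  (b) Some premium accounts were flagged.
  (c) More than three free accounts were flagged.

1

(a) trial: |A| = 6, |A ∩ B| = 3; needs |A ∖ B| = 2 — false.
(b) premium: |A| = 6, |A ∩ B| = 1; needs A ∩ B ≠ ∅ (|A ∩ B| ≥ 1) — true.
(c) free: |A| = 5, |A ∩ B| = 3; needs |A ∩ B| > 3 — false.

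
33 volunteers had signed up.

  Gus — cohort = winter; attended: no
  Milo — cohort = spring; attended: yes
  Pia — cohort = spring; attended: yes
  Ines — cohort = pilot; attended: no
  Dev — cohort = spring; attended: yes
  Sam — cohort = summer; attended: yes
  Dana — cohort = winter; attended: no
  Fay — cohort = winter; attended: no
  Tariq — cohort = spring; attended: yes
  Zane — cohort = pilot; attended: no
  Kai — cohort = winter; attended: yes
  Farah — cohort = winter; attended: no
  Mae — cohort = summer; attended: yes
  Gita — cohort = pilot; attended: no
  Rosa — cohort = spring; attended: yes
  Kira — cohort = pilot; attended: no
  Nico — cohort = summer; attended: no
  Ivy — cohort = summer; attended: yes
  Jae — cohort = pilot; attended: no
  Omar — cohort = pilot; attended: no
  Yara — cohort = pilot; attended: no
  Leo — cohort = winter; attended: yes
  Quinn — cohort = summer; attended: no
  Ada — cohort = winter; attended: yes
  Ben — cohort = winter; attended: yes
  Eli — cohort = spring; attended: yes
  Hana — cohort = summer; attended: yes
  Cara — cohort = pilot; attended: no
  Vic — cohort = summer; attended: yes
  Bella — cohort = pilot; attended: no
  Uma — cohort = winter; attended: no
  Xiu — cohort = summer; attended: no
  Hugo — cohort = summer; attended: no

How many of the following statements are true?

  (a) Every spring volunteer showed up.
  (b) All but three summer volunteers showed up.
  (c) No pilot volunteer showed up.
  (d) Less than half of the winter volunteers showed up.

(a) spring: |A| = 6, |A ∩ B| = 6; needs A ⊆ B, i.e. every element of A is in B (|A ∖ B| = 0) — true.
(b) summer: |A| = 9, |A ∩ B| = 5; needs |A ∖ B| = 3 — false.
(c) pilot: |A| = 9, |A ∩ B| = 0; needs A ∩ B = ∅ (|A ∩ B| = 0) — true.
(d) winter: |A| = 9, |A ∩ B| = 4; needs |A ∩ B| < |A ∖ B| — true.

3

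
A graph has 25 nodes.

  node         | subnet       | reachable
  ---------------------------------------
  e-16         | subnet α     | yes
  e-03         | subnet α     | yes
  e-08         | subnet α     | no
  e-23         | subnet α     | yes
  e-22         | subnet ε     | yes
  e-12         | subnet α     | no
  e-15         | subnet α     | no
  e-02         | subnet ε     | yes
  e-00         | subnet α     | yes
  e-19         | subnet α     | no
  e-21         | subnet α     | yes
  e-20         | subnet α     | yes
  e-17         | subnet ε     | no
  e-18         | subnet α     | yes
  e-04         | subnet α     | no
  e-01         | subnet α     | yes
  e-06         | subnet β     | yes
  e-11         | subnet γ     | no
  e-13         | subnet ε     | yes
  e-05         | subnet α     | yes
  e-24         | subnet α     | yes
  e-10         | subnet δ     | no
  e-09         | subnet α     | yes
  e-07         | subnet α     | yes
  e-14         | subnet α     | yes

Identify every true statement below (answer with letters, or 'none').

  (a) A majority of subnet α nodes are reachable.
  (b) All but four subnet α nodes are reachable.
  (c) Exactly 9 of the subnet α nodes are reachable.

(a)

|A| = 18, |A ∩ B| = 13, |A ∖ B| = 5.
(a) |A ∩ B| > |A ∖ B|: holds.
(b) |A ∖ B| = 4: fails.
(c) |A ∩ B| = 9: fails.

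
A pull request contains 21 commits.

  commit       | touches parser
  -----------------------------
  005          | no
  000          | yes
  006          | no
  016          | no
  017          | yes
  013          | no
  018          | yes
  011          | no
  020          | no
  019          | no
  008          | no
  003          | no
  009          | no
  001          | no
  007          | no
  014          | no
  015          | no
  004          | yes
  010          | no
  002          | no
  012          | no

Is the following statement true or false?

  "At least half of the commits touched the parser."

False

'At least half of the commits touched the parser' holds iff |A ∩ B| ≥ |A ∖ B|.
|A| = 21, |A ∩ B| = 4, |A ∖ B| = 17.
4 < 17, so the statement is false.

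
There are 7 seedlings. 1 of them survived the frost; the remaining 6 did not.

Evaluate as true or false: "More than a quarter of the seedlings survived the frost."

'More than a quarter of the seedlings survived the frost' holds iff |A ∩ B| / |A| > 1/4.
|A| = 7, |A ∩ B| = 1, |A ∖ B| = 6.
|A ∩ B|/|A| = 1/7, so the statement is false.

False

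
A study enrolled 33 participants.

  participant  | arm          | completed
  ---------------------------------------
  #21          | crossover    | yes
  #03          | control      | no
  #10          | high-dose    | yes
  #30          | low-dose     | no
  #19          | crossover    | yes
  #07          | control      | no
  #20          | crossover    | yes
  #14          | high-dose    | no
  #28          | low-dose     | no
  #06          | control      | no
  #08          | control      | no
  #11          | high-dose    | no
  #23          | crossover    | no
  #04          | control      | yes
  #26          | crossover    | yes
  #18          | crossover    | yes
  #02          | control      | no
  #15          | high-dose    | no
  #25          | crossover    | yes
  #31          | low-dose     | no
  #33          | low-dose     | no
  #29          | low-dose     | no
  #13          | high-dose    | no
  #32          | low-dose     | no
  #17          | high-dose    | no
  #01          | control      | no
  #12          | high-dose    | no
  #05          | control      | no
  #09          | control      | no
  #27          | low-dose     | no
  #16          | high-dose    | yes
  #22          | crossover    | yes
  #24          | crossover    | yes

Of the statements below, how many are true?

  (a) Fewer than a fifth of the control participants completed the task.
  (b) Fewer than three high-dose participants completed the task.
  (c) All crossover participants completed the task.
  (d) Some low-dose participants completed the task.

2

(a) control: |A| = 9, |A ∩ B| = 1; needs |A ∩ B| / |A| < 1/5 — true.
(b) high-dose: |A| = 8, |A ∩ B| = 2; needs |A ∩ B| < 3 — true.
(c) crossover: |A| = 9, |A ∩ B| = 8; needs A ⊆ B, i.e. every element of A is in B (|A ∖ B| = 0) — false.
(d) low-dose: |A| = 7, |A ∩ B| = 0; needs A ∩ B ≠ ∅ (|A ∩ B| ≥ 1) — false.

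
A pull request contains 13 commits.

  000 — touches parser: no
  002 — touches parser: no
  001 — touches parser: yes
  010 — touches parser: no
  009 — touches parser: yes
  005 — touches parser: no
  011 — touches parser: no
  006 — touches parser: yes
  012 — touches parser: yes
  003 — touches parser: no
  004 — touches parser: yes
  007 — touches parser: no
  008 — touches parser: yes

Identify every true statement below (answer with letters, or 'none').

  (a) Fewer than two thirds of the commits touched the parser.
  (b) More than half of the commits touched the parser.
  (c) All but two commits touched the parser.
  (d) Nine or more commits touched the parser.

(a)

|A| = 13, |A ∩ B| = 6, |A ∖ B| = 7.
(a) |A ∩ B| / |A| < 2/3: holds.
(b) |A ∩ B| > |A ∖ B|: fails.
(c) |A ∖ B| = 2: fails.
(d) |A ∩ B| ≥ 9: fails.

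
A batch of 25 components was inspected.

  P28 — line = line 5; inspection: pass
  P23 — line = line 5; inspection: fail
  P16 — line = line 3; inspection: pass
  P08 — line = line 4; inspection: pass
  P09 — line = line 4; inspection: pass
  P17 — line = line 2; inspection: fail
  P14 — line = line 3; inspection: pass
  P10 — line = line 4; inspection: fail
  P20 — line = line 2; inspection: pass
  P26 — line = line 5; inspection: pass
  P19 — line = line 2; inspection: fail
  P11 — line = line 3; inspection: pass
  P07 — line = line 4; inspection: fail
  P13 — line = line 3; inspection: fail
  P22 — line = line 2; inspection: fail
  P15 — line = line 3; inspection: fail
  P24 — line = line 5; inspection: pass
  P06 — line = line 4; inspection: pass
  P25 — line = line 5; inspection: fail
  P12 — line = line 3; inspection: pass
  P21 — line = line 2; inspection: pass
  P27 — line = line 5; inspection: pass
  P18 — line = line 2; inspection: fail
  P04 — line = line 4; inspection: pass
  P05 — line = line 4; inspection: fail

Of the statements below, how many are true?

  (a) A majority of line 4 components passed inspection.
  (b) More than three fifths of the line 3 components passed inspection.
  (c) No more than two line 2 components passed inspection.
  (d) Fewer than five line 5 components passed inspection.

(a) line 4: |A| = 7, |A ∩ B| = 4; needs |A ∩ B| > |A ∖ B| — true.
(b) line 3: |A| = 6, |A ∩ B| = 4; needs |A ∩ B| / |A| > 3/5 — true.
(c) line 2: |A| = 6, |A ∩ B| = 2; needs |A ∩ B| ≤ 2 — true.
(d) line 5: |A| = 6, |A ∩ B| = 4; needs |A ∩ B| < 5 — true.

4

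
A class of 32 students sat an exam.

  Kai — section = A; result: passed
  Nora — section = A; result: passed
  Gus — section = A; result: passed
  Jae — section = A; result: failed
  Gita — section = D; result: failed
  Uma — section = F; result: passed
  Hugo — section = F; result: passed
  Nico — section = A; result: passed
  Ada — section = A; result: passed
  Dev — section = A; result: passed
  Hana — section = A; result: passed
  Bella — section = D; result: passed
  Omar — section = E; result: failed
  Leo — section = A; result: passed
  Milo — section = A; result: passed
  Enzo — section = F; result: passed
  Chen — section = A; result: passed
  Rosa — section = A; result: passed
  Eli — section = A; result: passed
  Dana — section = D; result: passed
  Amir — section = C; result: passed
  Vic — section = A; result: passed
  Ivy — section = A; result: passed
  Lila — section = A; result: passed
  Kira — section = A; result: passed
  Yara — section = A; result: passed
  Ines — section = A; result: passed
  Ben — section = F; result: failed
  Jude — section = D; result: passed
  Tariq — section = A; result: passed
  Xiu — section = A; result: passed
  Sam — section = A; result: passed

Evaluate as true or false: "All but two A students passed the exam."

False

'All but two A students passed the exam' holds iff |A ∖ B| = 2.
|A| = 22, |A ∩ B| = 21, |A ∖ B| = 1.
|A ∖ B| = 1, so the statement is false.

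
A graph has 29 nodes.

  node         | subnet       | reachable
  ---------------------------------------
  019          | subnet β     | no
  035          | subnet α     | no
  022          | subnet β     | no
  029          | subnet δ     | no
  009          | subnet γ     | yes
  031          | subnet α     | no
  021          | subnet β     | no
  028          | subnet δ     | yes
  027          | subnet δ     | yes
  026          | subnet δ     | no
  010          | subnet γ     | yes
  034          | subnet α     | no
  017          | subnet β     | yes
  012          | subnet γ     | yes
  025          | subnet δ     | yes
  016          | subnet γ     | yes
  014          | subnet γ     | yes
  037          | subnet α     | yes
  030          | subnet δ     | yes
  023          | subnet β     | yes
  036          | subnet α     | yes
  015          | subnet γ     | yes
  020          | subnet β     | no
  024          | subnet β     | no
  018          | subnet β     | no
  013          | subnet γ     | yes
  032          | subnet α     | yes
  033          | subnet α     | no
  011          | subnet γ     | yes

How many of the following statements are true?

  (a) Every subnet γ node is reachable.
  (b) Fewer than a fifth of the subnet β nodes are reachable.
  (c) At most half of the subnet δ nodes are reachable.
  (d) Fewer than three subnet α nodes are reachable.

1

(a) subnet γ: |A| = 8, |A ∩ B| = 8; needs A ⊆ B, i.e. every element of A is in B (|A ∖ B| = 0) — true.
(b) subnet β: |A| = 8, |A ∩ B| = 2; needs |A ∩ B| / |A| < 1/5 — false.
(c) subnet δ: |A| = 6, |A ∩ B| = 4; needs |A ∩ B| ≤ |A ∖ B| — false.
(d) subnet α: |A| = 7, |A ∩ B| = 3; needs |A ∩ B| < 3 — false.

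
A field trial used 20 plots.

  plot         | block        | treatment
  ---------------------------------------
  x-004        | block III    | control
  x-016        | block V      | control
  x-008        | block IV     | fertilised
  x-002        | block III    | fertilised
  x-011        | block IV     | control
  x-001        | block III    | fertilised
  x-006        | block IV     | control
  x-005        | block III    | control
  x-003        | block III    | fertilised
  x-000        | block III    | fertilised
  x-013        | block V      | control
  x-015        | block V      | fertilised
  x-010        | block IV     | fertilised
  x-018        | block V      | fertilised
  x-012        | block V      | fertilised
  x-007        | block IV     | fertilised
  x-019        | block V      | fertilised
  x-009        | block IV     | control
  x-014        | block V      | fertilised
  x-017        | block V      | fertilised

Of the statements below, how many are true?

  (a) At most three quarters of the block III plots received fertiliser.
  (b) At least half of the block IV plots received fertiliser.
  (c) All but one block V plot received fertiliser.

(a) block III: |A| = 6, |A ∩ B| = 4; needs |A ∩ B| / |A| ≤ 3/4 — true.
(b) block IV: |A| = 6, |A ∩ B| = 3; needs |A ∩ B| ≥ |A ∖ B| — true.
(c) block V: |A| = 8, |A ∩ B| = 6; needs |A ∖ B| = 1 — false.

2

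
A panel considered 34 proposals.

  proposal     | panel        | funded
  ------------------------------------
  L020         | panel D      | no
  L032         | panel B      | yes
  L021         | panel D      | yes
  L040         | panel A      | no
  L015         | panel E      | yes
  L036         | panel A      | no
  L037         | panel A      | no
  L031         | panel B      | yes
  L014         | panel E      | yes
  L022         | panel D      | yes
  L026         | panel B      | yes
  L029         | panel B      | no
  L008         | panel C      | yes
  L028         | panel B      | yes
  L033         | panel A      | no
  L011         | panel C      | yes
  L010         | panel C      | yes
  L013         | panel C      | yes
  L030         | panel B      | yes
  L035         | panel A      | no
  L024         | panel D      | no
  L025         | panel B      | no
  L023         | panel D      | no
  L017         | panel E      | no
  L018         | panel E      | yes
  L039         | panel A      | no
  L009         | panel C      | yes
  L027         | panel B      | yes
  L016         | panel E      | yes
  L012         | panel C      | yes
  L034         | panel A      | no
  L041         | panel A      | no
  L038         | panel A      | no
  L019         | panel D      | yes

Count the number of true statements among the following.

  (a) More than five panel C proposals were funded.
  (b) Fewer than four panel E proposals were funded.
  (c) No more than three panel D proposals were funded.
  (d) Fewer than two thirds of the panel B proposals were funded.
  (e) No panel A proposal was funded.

3

(a) panel C: |A| = 6, |A ∩ B| = 6; needs |A ∩ B| > 5 — true.
(b) panel E: |A| = 5, |A ∩ B| = 4; needs |A ∩ B| < 4 — false.
(c) panel D: |A| = 6, |A ∩ B| = 3; needs |A ∩ B| ≤ 3 — true.
(d) panel B: |A| = 8, |A ∩ B| = 6; needs |A ∩ B| / |A| < 2/3 — false.
(e) panel A: |A| = 9, |A ∩ B| = 0; needs A ∩ B = ∅ (|A ∩ B| = 0) — true.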